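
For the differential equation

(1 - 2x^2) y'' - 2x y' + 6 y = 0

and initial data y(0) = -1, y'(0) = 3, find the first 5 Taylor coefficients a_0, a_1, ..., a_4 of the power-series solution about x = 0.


Ansatz: y(x) = sum_{n>=0} a_n x^n, so y'(x) = sum_{n>=1} n a_n x^(n-1) and y''(x) = sum_{n>=2} n(n-1) a_n x^(n-2).
Substitute into P(x) y'' + Q(x) y' + R(x) y = 0 with P(x) = 1 - 2x^2, Q(x) = -2x, R(x) = 6, and match powers of x.
Initial conditions: a_0 = -1, a_1 = 3.
Setting the coefficient of each power of x to zero and solving order by order (substituting the coefficients already found):
  x^0: 2 a_2 + 6 a_0 = 0  ->  2 a_2 = -6 a_0 = 6  ->  a_2 = 3
  x^1: 6 a_3 + 4 a_1 = 0  ->  6 a_3 = -4 a_1 = -12  ->  a_3 = -2
  x^2: 12 a_4 - 2 a_2 = 0  ->  12 a_4 = 2 a_2 = 6  ->  a_4 = 1/2
Truncated series: y(x) = -1 + 3 x + 3 x^2 - 2 x^3 + (1/2) x^4 + O(x^5).

a_0 = -1; a_1 = 3; a_2 = 3; a_3 = -2; a_4 = 1/2


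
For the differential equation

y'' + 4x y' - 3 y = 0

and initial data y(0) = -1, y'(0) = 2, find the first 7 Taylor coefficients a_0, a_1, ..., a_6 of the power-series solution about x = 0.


Ansatz: y(x) = sum_{n>=0} a_n x^n, so y'(x) = sum_{n>=1} n a_n x^(n-1) and y''(x) = sum_{n>=2} n(n-1) a_n x^(n-2).
Substitute into P(x) y'' + Q(x) y' + R(x) y = 0 with P(x) = 1, Q(x) = 4x, R(x) = -3, and match powers of x.
Initial conditions: a_0 = -1, a_1 = 2.
Setting the coefficient of each power of x to zero and solving order by order (substituting the coefficients already found):
  x^0: 2 a_2 - 3 a_0 = 0  ->  2 a_2 = 3 a_0 = -3  ->  a_2 = -3/2
  x^1: 6 a_3 + a_1 = 0  ->  6 a_3 = -a_1 = -2  ->  a_3 = -1/3
  x^2: 12 a_4 + 5 a_2 = 0  ->  12 a_4 = -5 a_2 = 15/2  ->  a_4 = 5/8
  x^3: 20 a_5 + 9 a_3 = 0  ->  20 a_5 = -9 a_3 = 3  ->  a_5 = 3/20
  x^4: 30 a_6 + 13 a_4 = 0  ->  30 a_6 = -13 a_4 = -65/8  ->  a_6 = -13/48
Truncated series: y(x) = -1 + 2 x - (3/2) x^2 - (1/3) x^3 + (5/8) x^4 + (3/20) x^5 - (13/48) x^6 + O(x^7).

a_0 = -1; a_1 = 2; a_2 = -3/2; a_3 = -1/3; a_4 = 5/8; a_5 = 3/20; a_6 = -13/48


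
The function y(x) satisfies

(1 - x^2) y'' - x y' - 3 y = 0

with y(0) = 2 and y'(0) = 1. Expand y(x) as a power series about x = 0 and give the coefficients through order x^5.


Ansatz: y(x) = sum_{n>=0} a_n x^n, so y'(x) = sum_{n>=1} n a_n x^(n-1) and y''(x) = sum_{n>=2} n(n-1) a_n x^(n-2).
Substitute into P(x) y'' + Q(x) y' + R(x) y = 0 with P(x) = 1 - x^2, Q(x) = -x, R(x) = -3, and match powers of x.
Initial conditions: a_0 = 2, a_1 = 1.
Setting the coefficient of each power of x to zero and solving order by order (substituting the coefficients already found):
  x^0: 2 a_2 - 3 a_0 = 0  ->  2 a_2 = 3 a_0 = 6  ->  a_2 = 3
  x^1: 6 a_3 - 4 a_1 = 0  ->  6 a_3 = 4 a_1 = 4  ->  a_3 = 2/3
  x^2: 12 a_4 - 7 a_2 = 0  ->  12 a_4 = 7 a_2 = 21  ->  a_4 = 7/4
  x^3: 20 a_5 - 12 a_3 = 0  ->  20 a_5 = 12 a_3 = 8  ->  a_5 = 2/5
Truncated series: y(x) = 2 + x + 3 x^2 + (2/3) x^3 + (7/4) x^4 + (2/5) x^5 + O(x^6).

a_0 = 2; a_1 = 1; a_2 = 3; a_3 = 2/3; a_4 = 7/4; a_5 = 2/5


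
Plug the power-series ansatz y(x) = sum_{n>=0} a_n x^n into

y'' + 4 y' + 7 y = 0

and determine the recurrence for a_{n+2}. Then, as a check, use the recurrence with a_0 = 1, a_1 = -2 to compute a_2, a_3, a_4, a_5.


Substitute y = sum_n a_n x^n.
y''(x) has coefficient (n+2)(n+1) a_{n+2} at x^n;
4 y'(x) has coefficient 4 (n+1) a_{n+1} at x^n;
7 y(x) has coefficient 7 a_n at x^n.
Matching x^n: (n+2)(n+1) a_{n+2} + 4 (n+1) a_{n+1} + 7 a_n = 0.
Thus a_{n+2} = [-4 (n+1) a_{n+1} - 7 a_n] / ((n+1)(n+2)).

Check with a_0 = 1, a_1 = -2 (apply the recurrence for n = 0, 1, 2, 3): a_0 = 1, a_1 = -2, a_2 = 1/2, a_3 = 5/3, a_4 = -47/24, a_5 = 59/60.

a_(n+2) = [-4 (n+1) a_(n+1) - 7 a_n] / ((n+1)(n+2)); check: a_0 = 1, a_1 = -2, a_2 = 1/2, a_3 = 5/3, a_4 = -47/24, a_5 = 59/60


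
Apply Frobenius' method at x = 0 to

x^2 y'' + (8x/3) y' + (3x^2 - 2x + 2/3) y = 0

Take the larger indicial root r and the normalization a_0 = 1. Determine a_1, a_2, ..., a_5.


Write in Frobenius form y'' + (p(x)/x) y' + (q(x)/x^2) y = 0:
  p(x) = 8/3,  q(x) = 3x^2 - 2x + 2/3.
Indicial equation: r(r-1) + (8/3) r + (2/3) = 0 -> roots r_1 = -2/3, r_2 = -1.
Take r = r_1 = -2/3. Let y(x) = x^r sum_{n>=0} a_n x^n with a_0 = 1.
Substitute y = x^r sum a_n x^n and match x^{r+n}. The recurrence is
  D(n) a_n - 2 a_{n-1} + 3 a_{n-2} = 0,  where D(n) = (r+n)(r+n-1) + (8/3)(r+n) + (2/3).
  a_n = [2 a_{n-1} - 3 a_{n-2}] / D(n).
Since the indicial polynomial factors as (r - r_1)(r - r_2), D(n) = (r_1 + n - r_1)(r_1 + n - r_2) = n(n + 1/3).
Evaluating step by step (a_0 = 1):
  n = 1: D(1) = 1(1 + 1/3) = 4/3; numerator = 2(1) = 2; a_1 = (2)/(4/3) = 3/2
  n = 2: D(2) = 2(2 + 1/3) = 14/3; numerator = 2(3/2) - 3(1) = 0; a_2 = (0)/(14/3) = 0
  n = 3: D(3) = 3(3 + 1/3) = 10; numerator = 2(0) - 3(3/2) = -9/2; a_3 = (-9/2)/(10) = -9/20
  n = 4: D(4) = 4(4 + 1/3) = 52/3; numerator = 2(-9/20) - 3(0) = -9/10; a_4 = (-9/10)/(52/3) = -27/520
  n = 5: D(5) = 5(5 + 1/3) = 80/3; numerator = 2(-27/520) - 3(-9/20) = 81/65; a_5 = (81/65)/(80/3) = 243/5200

r = -2/3; a_0 = 1; a_1 = 3/2; a_2 = 0; a_3 = -9/20; a_4 = -27/520; a_5 = 243/5200


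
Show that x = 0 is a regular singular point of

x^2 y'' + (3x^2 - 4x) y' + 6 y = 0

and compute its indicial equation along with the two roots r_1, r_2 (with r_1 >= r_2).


Divide by x^2 to reach normal form y'' + P_1(x) y' + P_2(x) y = 0 with P_1(x) = 3 - 4/x and P_2(x) = 6/x^2.
x = 0 is a singular point because the y'-coefficient 3 - 4/x has a pole at x = 0 and the y-coefficient 6/x^2 has a pole at x = 0.
It is a regular singular point because x P_1(x) = p(x) = 3x - 4 and x^2 P_2(x) = q(x) = 6 are polynomials, hence analytic at x = 0.
p(0) = -4,  q(0) = 6.
Indicial equation: r(r-1) + p(0) r + q(0) = 0, i.e. r^2 + (p(0) - 1) r + q(0) = 0, i.e. r^2 - 5 r + 6 = 0.
Discriminant: (-5)^2 - 4(6) = 1, so r = (5 ± 1)/2.
Solving: r_1 = 3, r_2 = 2.

indicial: r^2 - 5 r + 6 = 0; roots r_1 = 3, r_2 = 2


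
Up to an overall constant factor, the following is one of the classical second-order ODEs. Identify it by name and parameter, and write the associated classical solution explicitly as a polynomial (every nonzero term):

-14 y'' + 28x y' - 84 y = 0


All three coefficients share the factor -14; dividing through by -14 gives  y'' - 2x y' + 6 y = 0.
This matches the Hermite equation y'' - 2x y' + 2n y = 0 with 2n = 6, so n = 3; the polynomial solution is H_3(x).
With y = sum_k a_k x^k, matching x^k gives (k+2)(k+1) a_{k+2} = 2(k - n) a_k = 2(k - 3) a_k. The right side vanishes at k = 3, so the series with the parity of 3 terminates at degree 3.
Standard normalization: leading coefficient of H_n is 2^n, so a_3 = 2^3 = 8. Work downward with a_k = (k+1)(k+2) a_{k+2} / (2(k - n)):
  a_1 = (2)(3)(8) / (2(1 - 3)) = 48/(-4) = -12
Hence H_3(x) = 8 x^3 - 12 x.

H_3(x); series = 8 x^3 - 12 x


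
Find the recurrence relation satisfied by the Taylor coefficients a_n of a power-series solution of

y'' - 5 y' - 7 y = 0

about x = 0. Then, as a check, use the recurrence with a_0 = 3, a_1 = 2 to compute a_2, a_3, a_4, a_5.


Substitute y = sum_n a_n x^n.
y''(x) has coefficient (n+2)(n+1) a_{n+2} at x^n;
-5 y'(x) has coefficient -5 (n+1) a_{n+1} at x^n;
-7 y(x) has coefficient -7 a_n at x^n.
Matching x^n: (n+2)(n+1) a_{n+2} - 5 (n+1) a_{n+1} - 7 a_n = 0.
Thus a_{n+2} = [5 (n+1) a_{n+1} + 7 a_n] / ((n+1)(n+2)).

Check with a_0 = 3, a_1 = 2 (apply the recurrence for n = 0, 1, 2, 3): a_0 = 3, a_1 = 2, a_2 = 31/2, a_3 = 169/6, a_4 = 177/4, a_5 = 6493/120.

a_(n+2) = [5 (n+1) a_(n+1) + 7 a_n] / ((n+1)(n+2)); check: a_0 = 3, a_1 = 2, a_2 = 31/2, a_3 = 169/6, a_4 = 177/4, a_5 = 6493/120


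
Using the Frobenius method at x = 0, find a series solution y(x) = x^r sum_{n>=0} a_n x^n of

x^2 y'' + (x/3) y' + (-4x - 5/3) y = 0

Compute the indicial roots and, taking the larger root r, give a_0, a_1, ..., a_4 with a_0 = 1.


Write in Frobenius form y'' + (p(x)/x) y' + (q(x)/x^2) y = 0:
  p(x) = 1/3,  q(x) = -4x - 5/3.
Indicial equation: r(r-1) + (1/3) r + (-5/3) = 0 -> roots r_1 = 5/3, r_2 = -1.
Take r = r_1 = 5/3. Let y(x) = x^r sum_{n>=0} a_n x^n with a_0 = 1.
Substitute y = x^r sum a_n x^n and match x^{r+n}. The recurrence is
  D(n) a_n - 4 a_{n-1} = 0,  where D(n) = (r+n)(r+n-1) + (1/3)(r+n) + (-5/3).
  a_n = 4 / D(n) * a_{n-1}.
Since the indicial polynomial factors as (r - r_1)(r - r_2), D(n) = (r_1 + n - r_1)(r_1 + n - r_2) = n(n + 8/3).
Evaluating step by step (a_0 = 1):
  n = 1: D(1) = 1(1 + 8/3) = 11/3; numerator = 4(1) = 4; a_1 = (4)/(11/3) = 12/11
  n = 2: D(2) = 2(2 + 8/3) = 28/3; numerator = 4(12/11) = 48/11; a_2 = (48/11)/(28/3) = 36/77
  n = 3: D(3) = 3(3 + 8/3) = 17; numerator = 4(36/77) = 144/77; a_3 = (144/77)/(17) = 144/1309
  n = 4: D(4) = 4(4 + 8/3) = 80/3; numerator = 4(144/1309) = 576/1309; a_4 = (576/1309)/(80/3) = 108/6545

r = 5/3; a_0 = 1; a_1 = 12/11; a_2 = 36/77; a_3 = 144/1309; a_4 = 108/6545


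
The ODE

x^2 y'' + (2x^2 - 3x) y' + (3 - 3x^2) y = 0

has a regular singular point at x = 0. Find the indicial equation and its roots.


Divide by x^2 to reach normal form y'' + P_1(x) y' + P_2(x) y = 0 with P_1(x) = 2 - 3/x and P_2(x) = -3 + 3/x^2.
x = 0 is a singular point because the y'-coefficient 2 - 3/x has a pole at x = 0 and the y-coefficient -3 + 3/x^2 has a pole at x = 0.
It is a regular singular point because x P_1(x) = p(x) = 2x - 3 and x^2 P_2(x) = q(x) = 3 - 3x^2 are polynomials, hence analytic at x = 0.
p(0) = -3,  q(0) = 3.
Indicial equation: r(r-1) + p(0) r + q(0) = 0, i.e. r^2 + (p(0) - 1) r + q(0) = 0, i.e. r^2 - 4 r + 3 = 0.
Discriminant: (-4)^2 - 4(3) = 4, so r = (4 ± 2)/2.
Solving: r_1 = 3, r_2 = 1.

indicial: r^2 - 4 r + 3 = 0; roots r_1 = 3, r_2 = 1


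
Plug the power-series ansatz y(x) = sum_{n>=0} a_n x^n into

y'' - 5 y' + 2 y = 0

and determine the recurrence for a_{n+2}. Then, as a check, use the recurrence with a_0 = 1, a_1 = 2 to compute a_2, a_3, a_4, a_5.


Substitute y = sum_n a_n x^n.
y''(x) has coefficient (n+2)(n+1) a_{n+2} at x^n;
-5 y'(x) has coefficient -5 (n+1) a_{n+1} at x^n;
2 y(x) has coefficient 2 a_n at x^n.
Matching x^n: (n+2)(n+1) a_{n+2} - 5 (n+1) a_{n+1} + 2 a_n = 0.
Thus a_{n+2} = [5 (n+1) a_{n+1} - 2 a_n] / ((n+1)(n+2)).

Check with a_0 = 1, a_1 = 2 (apply the recurrence for n = 0, 1, 2, 3): a_0 = 1, a_1 = 2, a_2 = 4, a_3 = 6, a_4 = 41/6, a_5 = 187/30.

a_(n+2) = [5 (n+1) a_(n+1) - 2 a_n] / ((n+1)(n+2)); check: a_0 = 1, a_1 = 2, a_2 = 4, a_3 = 6, a_4 = 41/6, a_5 = 187/30


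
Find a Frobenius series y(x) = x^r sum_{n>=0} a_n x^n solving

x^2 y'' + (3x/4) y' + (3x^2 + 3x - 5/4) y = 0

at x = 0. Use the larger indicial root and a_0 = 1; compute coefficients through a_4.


Write in Frobenius form y'' + (p(x)/x) y' + (q(x)/x^2) y = 0:
  p(x) = 3/4,  q(x) = 3x^2 + 3x - 5/4.
Indicial equation: r(r-1) + (3/4) r + (-5/4) = 0 -> roots r_1 = 5/4, r_2 = -1.
Take r = r_1 = 5/4. Let y(x) = x^r sum_{n>=0} a_n x^n with a_0 = 1.
Substitute y = x^r sum a_n x^n and match x^{r+n}. The recurrence is
  D(n) a_n + 3 a_{n-1} + 3 a_{n-2} = 0,  where D(n) = (r+n)(r+n-1) + (3/4)(r+n) + (-5/4).
  a_n = [-3 a_{n-1} - 3 a_{n-2}] / D(n).
Since the indicial polynomial factors as (r - r_1)(r - r_2), D(n) = (r_1 + n - r_1)(r_1 + n - r_2) = n(n + 9/4).
Evaluating step by step (a_0 = 1):
  n = 1: D(1) = 1(1 + 9/4) = 13/4; numerator = -3(1) = -3; a_1 = (-3)/(13/4) = -12/13
  n = 2: D(2) = 2(2 + 9/4) = 17/2; numerator = -3(-12/13) - 3(1) = -3/13; a_2 = (-3/13)/(17/2) = -6/221
  n = 3: D(3) = 3(3 + 9/4) = 63/4; numerator = -3(-6/221) - 3(-12/13) = 630/221; a_3 = (630/221)/(63/4) = 40/221
  n = 4: D(4) = 4(4 + 9/4) = 25; numerator = -3(40/221) - 3(-6/221) = -6/13; a_4 = (-6/13)/(25) = -6/325

r = 5/4; a_0 = 1; a_1 = -12/13; a_2 = -6/221; a_3 = 40/221; a_4 = -6/325


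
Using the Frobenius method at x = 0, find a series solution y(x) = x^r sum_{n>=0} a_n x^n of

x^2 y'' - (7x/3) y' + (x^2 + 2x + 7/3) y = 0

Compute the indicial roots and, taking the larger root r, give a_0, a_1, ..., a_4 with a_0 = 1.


Write in Frobenius form y'' + (p(x)/x) y' + (q(x)/x^2) y = 0:
  p(x) = -7/3,  q(x) = x^2 + 2x + 7/3.
Indicial equation: r(r-1) + (-7/3) r + (7/3) = 0 -> roots r_1 = 7/3, r_2 = 1.
Take r = r_1 = 7/3. Let y(x) = x^r sum_{n>=0} a_n x^n with a_0 = 1.
Substitute y = x^r sum a_n x^n and match x^{r+n}. The recurrence is
  D(n) a_n + 2 a_{n-1} + 1 a_{n-2} = 0,  where D(n) = (r+n)(r+n-1) + (-7/3)(r+n) + (7/3).
  a_n = [-2 a_{n-1} - 1 a_{n-2}] / D(n).
Since the indicial polynomial factors as (r - r_1)(r - r_2), D(n) = (r_1 + n - r_1)(r_1 + n - r_2) = n(n + 4/3).
Evaluating step by step (a_0 = 1):
  n = 1: D(1) = 1(1 + 4/3) = 7/3; numerator = -2(1) = -2; a_1 = (-2)/(7/3) = -6/7
  n = 2: D(2) = 2(2 + 4/3) = 20/3; numerator = -2(-6/7) - 1(1) = 5/7; a_2 = (5/7)/(20/3) = 3/28
  n = 3: D(3) = 3(3 + 4/3) = 13; numerator = -2(3/28) - 1(-6/7) = 9/14; a_3 = (9/14)/(13) = 9/182
  n = 4: D(4) = 4(4 + 4/3) = 64/3; numerator = -2(9/182) - 1(3/28) = -75/364; a_4 = (-75/364)/(64/3) = -225/23296

r = 7/3; a_0 = 1; a_1 = -6/7; a_2 = 3/28; a_3 = 9/182; a_4 = -225/23296


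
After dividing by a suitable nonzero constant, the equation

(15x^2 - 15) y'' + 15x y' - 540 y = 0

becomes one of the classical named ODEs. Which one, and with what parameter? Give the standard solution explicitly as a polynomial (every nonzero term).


All three coefficients share the factor -15; dividing through by -15 gives  (1 - x^2) y'' - x y' + 36 y = 0.
This matches the Chebyshev equation (1 - x^2) y'' - x y' + n^2 y = 0 (note the -x y' term, not -2x y') with n^2 = 36, so n = 6; the polynomial solution is T_6(x).
With y = sum_k a_k x^k, matching x^k gives (k+2)(k+1) a_{k+2} = (k^2 - n^2) a_k = (k - 6)(k + 6) a_k. The right side vanishes at k = 6, so the series with the parity of 6 terminates at degree 6.
Standard normalization: leading coefficient of T_n is 2^(n-1), so a_6 = 2^5 = 32. Work downward with a_k = (k+1)(k+2) a_{k+2} / ((k - 6)(k + 6)):
  a_4 = (5)(6)(32) / ((4 - 6)(4 + 6)) = 960/(-20) = -48
  a_2 = (3)(4)(-48) / ((2 - 6)(2 + 6)) = -576/(-32) = 18
  a_0 = (1)(2)(18) / ((0 - 6)(0 + 6)) = 36/(-36) = -1
Hence T_6(x) = 32 x^6 - 48 x^4 + 18 x^2 - 1.

T_6(x); series = 32 x^6 - 48 x^4 + 18 x^2 - 1


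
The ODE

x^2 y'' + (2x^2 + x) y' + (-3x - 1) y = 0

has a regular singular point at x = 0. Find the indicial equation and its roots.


Divide by x^2 to reach normal form y'' + P_1(x) y' + P_2(x) y = 0 with P_1(x) = 2 + 1/x and P_2(x) = -3/x - 1/x^2.
x = 0 is a singular point because the y'-coefficient 2 + 1/x has a pole at x = 0 and the y-coefficient -3/x - 1/x^2 has a pole at x = 0.
It is a regular singular point because x P_1(x) = p(x) = 2x + 1 and x^2 P_2(x) = q(x) = -3x - 1 are polynomials, hence analytic at x = 0.
p(0) = 1,  q(0) = -1.
Indicial equation: r(r-1) + p(0) r + q(0) = 0, i.e. r^2 + (p(0) - 1) r + q(0) = 0, i.e. r^2 - 1 = 0.
Discriminant: (0)^2 - 4(-1) = 4, so r = (0 ± 2)/2.
Solving: r_1 = 1, r_2 = -1.

indicial: r^2 - 1 = 0; roots r_1 = 1, r_2 = -1


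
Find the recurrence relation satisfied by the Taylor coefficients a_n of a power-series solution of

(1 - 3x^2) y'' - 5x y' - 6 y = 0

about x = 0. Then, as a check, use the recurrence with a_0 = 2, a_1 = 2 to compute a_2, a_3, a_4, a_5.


Substitute y = sum_n a_n x^n.
(1 - 3 x^2) y'' contributes (n+2)(n+1) a_{n+2} - 3 n(n-1) a_n at x^n.
-5 x y'(x) contributes -5 n a_n at x^n.
-6 y(x) contributes -6 a_n at x^n.
Matching x^n: (n+2)(n+1) a_{n+2} + (-3 n(n-1) - 5 n - 6) a_n = 0.
Thus a_{n+2} = (3 n(n-1) + 5 n + 6) / ((n+1)(n+2)) * a_n.

Check with a_0 = 2, a_1 = 2 (apply the recurrence for n = 0, 1, 2, 3): a_0 = 2, a_1 = 2, a_2 = 6, a_3 = 11/3, a_4 = 11, a_5 = 143/20.

a_(n+2) = (3 n(n-1) + 5 n + 6) / ((n+1)(n+2)) * a_n; check: a_0 = 2, a_1 = 2, a_2 = 6, a_3 = 11/3, a_4 = 11, a_5 = 143/20


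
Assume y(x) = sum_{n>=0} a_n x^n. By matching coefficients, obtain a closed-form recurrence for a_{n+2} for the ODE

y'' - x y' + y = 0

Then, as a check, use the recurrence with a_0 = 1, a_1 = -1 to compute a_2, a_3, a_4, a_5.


Substitute y = sum_n a_n x^n.
y''(x) has coefficient (n+2)(n+1) a_{n+2} at x^n;
-x y'(x) has coefficient -n a_n at x^n (shift);
y(x) has coefficient 1 a_n at x^n.
Matching x^n: (n+2)(n+1) a_{n+2} + (-n + 1) a_n = 0.
Thus a_{n+2} = (n - 1) / ((n+1)(n+2)) * a_n.

Check with a_0 = 1, a_1 = -1 (apply the recurrence for n = 0, 1, 2, 3): a_0 = 1, a_1 = -1, a_2 = -1/2, a_3 = 0, a_4 = -1/24, a_5 = 0.

a_(n+2) = (n - 1) / ((n+1)(n+2)) * a_n; check: a_0 = 1, a_1 = -1, a_2 = -1/2, a_3 = 0, a_4 = -1/24, a_5 = 0


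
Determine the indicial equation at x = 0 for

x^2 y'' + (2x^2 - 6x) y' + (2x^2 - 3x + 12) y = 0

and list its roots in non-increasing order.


Divide by x^2 to reach normal form y'' + P_1(x) y' + P_2(x) y = 0 with P_1(x) = 2 - 6/x and P_2(x) = 2 - 3/x + 12/x^2.
x = 0 is a singular point because the y'-coefficient 2 - 6/x has a pole at x = 0 and the y-coefficient 2 - 3/x + 12/x^2 has a pole at x = 0.
It is a regular singular point because x P_1(x) = p(x) = 2x - 6 and x^2 P_2(x) = q(x) = 2x^2 - 3x + 12 are polynomials, hence analytic at x = 0.
p(0) = -6,  q(0) = 12.
Indicial equation: r(r-1) + p(0) r + q(0) = 0, i.e. r^2 + (p(0) - 1) r + q(0) = 0, i.e. r^2 - 7 r + 12 = 0.
Discriminant: (-7)^2 - 4(12) = 1, so r = (7 ± 1)/2.
Solving: r_1 = 4, r_2 = 3.

indicial: r^2 - 7 r + 12 = 0; roots r_1 = 4, r_2 = 3


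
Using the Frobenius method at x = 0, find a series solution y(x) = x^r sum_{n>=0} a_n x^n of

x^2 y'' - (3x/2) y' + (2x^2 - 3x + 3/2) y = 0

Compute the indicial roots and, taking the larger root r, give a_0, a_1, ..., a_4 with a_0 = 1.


Write in Frobenius form y'' + (p(x)/x) y' + (q(x)/x^2) y = 0:
  p(x) = -3/2,  q(x) = 2x^2 - 3x + 3/2.
Indicial equation: r(r-1) + (-3/2) r + (3/2) = 0 -> roots r_1 = 3/2, r_2 = 1.
Take r = r_1 = 3/2. Let y(x) = x^r sum_{n>=0} a_n x^n with a_0 = 1.
Substitute y = x^r sum a_n x^n and match x^{r+n}. The recurrence is
  D(n) a_n - 3 a_{n-1} + 2 a_{n-2} = 0,  where D(n) = (r+n)(r+n-1) + (-3/2)(r+n) + (3/2).
  a_n = [3 a_{n-1} - 2 a_{n-2}] / D(n).
Since the indicial polynomial factors as (r - r_1)(r - r_2), D(n) = (r_1 + n - r_1)(r_1 + n - r_2) = n(n + 1/2).
Evaluating step by step (a_0 = 1):
  n = 1: D(1) = 1(1 + 1/2) = 3/2; numerator = 3(1) = 3; a_1 = (3)/(3/2) = 2
  n = 2: D(2) = 2(2 + 1/2) = 5; numerator = 3(2) - 2(1) = 4; a_2 = (4)/(5) = 4/5
  n = 3: D(3) = 3(3 + 1/2) = 21/2; numerator = 3(4/5) - 2(2) = -8/5; a_3 = (-8/5)/(21/2) = -16/105
  n = 4: D(4) = 4(4 + 1/2) = 18; numerator = 3(-16/105) - 2(4/5) = -72/35; a_4 = (-72/35)/(18) = -4/35

r = 3/2; a_0 = 1; a_1 = 2; a_2 = 4/5; a_3 = -16/105; a_4 = -4/35


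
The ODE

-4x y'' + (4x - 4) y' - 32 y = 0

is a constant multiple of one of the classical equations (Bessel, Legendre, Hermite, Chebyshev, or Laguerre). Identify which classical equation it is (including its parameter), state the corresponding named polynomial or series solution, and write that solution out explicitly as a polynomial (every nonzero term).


All three coefficients share the factor -4; dividing through by -4 gives  x y'' + (1 - x) y' + 8 y = 0.
This matches the Laguerre equation x y'' + (1 - x) y' + n y = 0 with n = 8; the polynomial solution is L_8(x).
With y = sum_k a_k x^k, matching x^k gives (k+1)k a_{k+1} + (k+1) a_{k+1} - k a_k + n a_k = 0, i.e. (k+1)^2 a_{k+1} = (k - n) a_k = (k - 8) a_k. The right side vanishes at k = 8, so the series terminates at degree 8.
Standard normalization L_n(0) = 1 gives a_0 = 1. Work upward with a_{k+1} = (k - 8) a_k / (k+1)^2:
  a_1 = (0 - 8)(1) / 1^2 = -8/1 = -8
  a_2 = (1 - 8)(-8) / 2^2 = 56/4 = 14
  a_3 = (2 - 8)(14) / 3^2 = -84/9 = -28/3
  a_4 = (3 - 8)(-28/3) / 4^2 = (140/3)/16 = 35/12
  a_5 = (4 - 8)(35/12) / 5^2 = (-35/3)/25 = -7/15
  a_6 = (5 - 8)(-7/15) / 6^2 = (7/5)/36 = 7/180
  a_7 = (6 - 8)(7/180) / 7^2 = (-7/90)/49 = -1/630
  a_8 = (7 - 8)(-1/630) / 8^2 = (1/630)/64 = 1/40320
Hence L_8(x) = x^8/40320 - x^7/630 + 7 x^6/180 - 7 x^5/15 + 35 x^4/12 - 28 x^3/3 + 14 x^2 - 8 x + 1.

L_8(x); series = x^8/40320 - x^7/630 + 7 x^6/180 - 7 x^5/15 + 35 x^4/12 - 28 x^3/3 + 14 x^2 - 8 x + 1


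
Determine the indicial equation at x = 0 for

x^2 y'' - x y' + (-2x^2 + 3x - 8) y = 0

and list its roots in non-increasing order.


Divide by x^2 to reach normal form y'' + P_1(x) y' + P_2(x) y = 0 with P_1(x) = -1/x and P_2(x) = -2 + 3/x - 8/x^2.
x = 0 is a singular point because the y'-coefficient -1/x has a pole at x = 0 and the y-coefficient -2 + 3/x - 8/x^2 has a pole at x = 0.
It is a regular singular point because x P_1(x) = p(x) = -1 and x^2 P_2(x) = q(x) = -2x^2 + 3x - 8 are polynomials, hence analytic at x = 0.
p(0) = -1,  q(0) = -8.
Indicial equation: r(r-1) + p(0) r + q(0) = 0, i.e. r^2 + (p(0) - 1) r + q(0) = 0, i.e. r^2 - 2 r - 8 = 0.
Discriminant: (-2)^2 - 4(-8) = 36, so r = (2 ± 6)/2.
Solving: r_1 = 4, r_2 = -2.

indicial: r^2 - 2 r - 8 = 0; roots r_1 = 4, r_2 = -2


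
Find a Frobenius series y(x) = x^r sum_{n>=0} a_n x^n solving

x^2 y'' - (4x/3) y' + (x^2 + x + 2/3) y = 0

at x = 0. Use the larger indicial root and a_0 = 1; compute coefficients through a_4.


Write in Frobenius form y'' + (p(x)/x) y' + (q(x)/x^2) y = 0:
  p(x) = -4/3,  q(x) = x^2 + x + 2/3.
Indicial equation: r(r-1) + (-4/3) r + (2/3) = 0 -> roots r_1 = 2, r_2 = 1/3.
Take r = r_1 = 2. Let y(x) = x^r sum_{n>=0} a_n x^n with a_0 = 1.
Substitute y = x^r sum a_n x^n and match x^{r+n}. The recurrence is
  D(n) a_n + 1 a_{n-1} + 1 a_{n-2} = 0,  where D(n) = (r+n)(r+n-1) + (-4/3)(r+n) + (2/3).
  a_n = [-1 a_{n-1} - 1 a_{n-2}] / D(n).
Since the indicial polynomial factors as (r - r_1)(r - r_2), D(n) = (r_1 + n - r_1)(r_1 + n - r_2) = n(n + 5/3).
Evaluating step by step (a_0 = 1):
  n = 1: D(1) = 1(1 + 5/3) = 8/3; numerator = -1(1) = -1; a_1 = (-1)/(8/3) = -3/8
  n = 2: D(2) = 2(2 + 5/3) = 22/3; numerator = -1(-3/8) - 1(1) = -5/8; a_2 = (-5/8)/(22/3) = -15/176
  n = 3: D(3) = 3(3 + 5/3) = 14; numerator = -1(-15/176) - 1(-3/8) = 81/176; a_3 = (81/176)/(14) = 81/2464
  n = 4: D(4) = 4(4 + 5/3) = 68/3; numerator = -1(81/2464) - 1(-15/176) = 129/2464; a_4 = (129/2464)/(68/3) = 387/167552

r = 2; a_0 = 1; a_1 = -3/8; a_2 = -15/176; a_3 = 81/2464; a_4 = 387/167552


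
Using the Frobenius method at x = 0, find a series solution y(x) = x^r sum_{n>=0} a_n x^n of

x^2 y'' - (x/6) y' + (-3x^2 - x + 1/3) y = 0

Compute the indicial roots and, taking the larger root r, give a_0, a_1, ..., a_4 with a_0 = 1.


Write in Frobenius form y'' + (p(x)/x) y' + (q(x)/x^2) y = 0:
  p(x) = -1/6,  q(x) = -3x^2 - x + 1/3.
Indicial equation: r(r-1) + (-1/6) r + (1/3) = 0 -> roots r_1 = 2/3, r_2 = 1/2.
Take r = r_1 = 2/3. Let y(x) = x^r sum_{n>=0} a_n x^n with a_0 = 1.
Substitute y = x^r sum a_n x^n and match x^{r+n}. The recurrence is
  D(n) a_n - 1 a_{n-1} - 3 a_{n-2} = 0,  where D(n) = (r+n)(r+n-1) + (-1/6)(r+n) + (1/3).
  a_n = [1 a_{n-1} + 3 a_{n-2}] / D(n).
Since the indicial polynomial factors as (r - r_1)(r - r_2), D(n) = (r_1 + n - r_1)(r_1 + n - r_2) = n(n + 1/6).
Evaluating step by step (a_0 = 1):
  n = 1: D(1) = 1(1 + 1/6) = 7/6; numerator = 1(1) = 1; a_1 = (1)/(7/6) = 6/7
  n = 2: D(2) = 2(2 + 1/6) = 13/3; numerator = 1(6/7) + 3(1) = 27/7; a_2 = (27/7)/(13/3) = 81/91
  n = 3: D(3) = 3(3 + 1/6) = 19/2; numerator = 1(81/91) + 3(6/7) = 45/13; a_3 = (45/13)/(19/2) = 90/247
  n = 4: D(4) = 4(4 + 1/6) = 50/3; numerator = 1(90/247) + 3(81/91) = 5247/1729; a_4 = (5247/1729)/(50/3) = 15741/86450

r = 2/3; a_0 = 1; a_1 = 6/7; a_2 = 81/91; a_3 = 90/247; a_4 = 15741/86450


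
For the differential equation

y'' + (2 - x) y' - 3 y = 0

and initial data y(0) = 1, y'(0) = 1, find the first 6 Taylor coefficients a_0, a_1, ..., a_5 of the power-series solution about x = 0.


Ansatz: y(x) = sum_{n>=0} a_n x^n, so y'(x) = sum_{n>=1} n a_n x^(n-1) and y''(x) = sum_{n>=2} n(n-1) a_n x^(n-2).
Substitute into P(x) y'' + Q(x) y' + R(x) y = 0 with P(x) = 1, Q(x) = 2 - x, R(x) = -3, and match powers of x.
Initial conditions: a_0 = 1, a_1 = 1.
Setting the coefficient of each power of x to zero and solving order by order (substituting the coefficients already found):
  x^0: 2 a_2 + 2 a_1 - 3 a_0 = 0  ->  2 a_2 = -2 a_1 + 3 a_0 = 1  ->  a_2 = 1/2
  x^1: 6 a_3 + 4 a_2 - 4 a_1 = 0  ->  6 a_3 = -4 a_2 + 4 a_1 = 2  ->  a_3 = 1/3
  x^2: 12 a_4 + 6 a_3 - 5 a_2 = 0  ->  12 a_4 = -6 a_3 + 5 a_2 = 1/2  ->  a_4 = 1/24
  x^3: 20 a_5 + 8 a_4 - 6 a_3 = 0  ->  20 a_5 = -8 a_4 + 6 a_3 = 5/3  ->  a_5 = 1/12
Truncated series: y(x) = 1 + x + (1/2) x^2 + (1/3) x^3 + (1/24) x^4 + (1/12) x^5 + O(x^6).

a_0 = 1; a_1 = 1; a_2 = 1/2; a_3 = 1/3; a_4 = 1/24; a_5 = 1/12


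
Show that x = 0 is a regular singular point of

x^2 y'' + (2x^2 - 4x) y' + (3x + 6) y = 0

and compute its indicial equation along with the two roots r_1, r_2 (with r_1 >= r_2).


Divide by x^2 to reach normal form y'' + P_1(x) y' + P_2(x) y = 0 with P_1(x) = 2 - 4/x and P_2(x) = 3/x + 6/x^2.
x = 0 is a singular point because the y'-coefficient 2 - 4/x has a pole at x = 0 and the y-coefficient 3/x + 6/x^2 has a pole at x = 0.
It is a regular singular point because x P_1(x) = p(x) = 2x - 4 and x^2 P_2(x) = q(x) = 3x + 6 are polynomials, hence analytic at x = 0.
p(0) = -4,  q(0) = 6.
Indicial equation: r(r-1) + p(0) r + q(0) = 0, i.e. r^2 + (p(0) - 1) r + q(0) = 0, i.e. r^2 - 5 r + 6 = 0.
Discriminant: (-5)^2 - 4(6) = 1, so r = (5 ± 1)/2.
Solving: r_1 = 3, r_2 = 2.

indicial: r^2 - 5 r + 6 = 0; roots r_1 = 3, r_2 = 2


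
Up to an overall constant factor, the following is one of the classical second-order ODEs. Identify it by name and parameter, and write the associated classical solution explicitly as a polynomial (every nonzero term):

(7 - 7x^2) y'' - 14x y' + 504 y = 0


All three coefficients share the factor 7; dividing through by 7 gives  (1 - x^2) y'' - 2x y' + 72 y = 0.
This matches the Legendre equation (1 - x^2) y'' - 2x y' + n(n+1) y = 0 (note the -2x y' term) with n(n+1) = 72, so n = 8; the polynomial solution is P_8(x).
With y = sum_k a_k x^k, matching x^k gives (k+2)(k+1) a_{k+2} = [k(k+1) - n(n+1)] a_k = (k - 8)(k + 9) a_k. The right side vanishes at k = 8, so the series with the parity of 8 terminates at degree 8.
Standard normalization (P_n(1) = 1): leading coefficient (2n)!/(2^n (n!)^2) = 20922789888000/(256*1625702400) = 6435/128, so a_8 = 6435/128. Work downward with a_k = (k+1)(k+2) a_{k+2} / ((k - 8)(k + 9)):
  a_6 = (7)(8)(6435/128) / ((6 - 8)(6 + 9)) = (45045/16)/(-30) = -3003/32
  a_4 = (5)(6)(-3003/32) / ((4 - 8)(4 + 9)) = (-45045/16)/(-52) = 3465/64
  a_2 = (3)(4)(3465/64) / ((2 - 8)(2 + 9)) = (10395/16)/(-66) = -315/32
  a_0 = (1)(2)(-315/32) / ((0 - 8)(0 + 9)) = (-315/16)/(-72) = 35/128
Hence P_8(x) = 6435 x^8/128 - 3003 x^6/32 + 3465 x^4/64 - 315 x^2/32 + 35/128.

P_8(x); series = 6435 x^8/128 - 3003 x^6/32 + 3465 x^4/64 - 315 x^2/32 + 35/128


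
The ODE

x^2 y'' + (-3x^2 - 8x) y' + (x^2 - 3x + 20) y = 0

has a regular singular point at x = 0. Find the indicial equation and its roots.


Divide by x^2 to reach normal form y'' + P_1(x) y' + P_2(x) y = 0 with P_1(x) = -3 - 8/x and P_2(x) = 1 - 3/x + 20/x^2.
x = 0 is a singular point because the y'-coefficient -3 - 8/x has a pole at x = 0 and the y-coefficient 1 - 3/x + 20/x^2 has a pole at x = 0.
It is a regular singular point because x P_1(x) = p(x) = -3x - 8 and x^2 P_2(x) = q(x) = x^2 - 3x + 20 are polynomials, hence analytic at x = 0.
p(0) = -8,  q(0) = 20.
Indicial equation: r(r-1) + p(0) r + q(0) = 0, i.e. r^2 + (p(0) - 1) r + q(0) = 0, i.e. r^2 - 9 r + 20 = 0.
Discriminant: (-9)^2 - 4(20) = 1, so r = (9 ± 1)/2.
Solving: r_1 = 5, r_2 = 4.

indicial: r^2 - 9 r + 20 = 0; roots r_1 = 5, r_2 = 4


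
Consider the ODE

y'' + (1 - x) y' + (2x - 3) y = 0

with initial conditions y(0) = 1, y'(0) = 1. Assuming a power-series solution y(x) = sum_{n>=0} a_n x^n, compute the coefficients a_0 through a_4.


Ansatz: y(x) = sum_{n>=0} a_n x^n, so y'(x) = sum_{n>=1} n a_n x^(n-1) and y''(x) = sum_{n>=2} n(n-1) a_n x^(n-2).
Substitute into P(x) y'' + Q(x) y' + R(x) y = 0 with P(x) = 1, Q(x) = 1 - x, R(x) = 2x - 3, and match powers of x.
Initial conditions: a_0 = 1, a_1 = 1.
Setting the coefficient of each power of x to zero and solving order by order (substituting the coefficients already found):
  x^0: 2 a_2 + a_1 - 3 a_0 = 0  ->  2 a_2 = -a_1 + 3 a_0 = 2  ->  a_2 = 1
  x^1: 6 a_3 + 2 a_2 - 4 a_1 + 2 a_0 = 0  ->  6 a_3 = -2 a_2 + 4 a_1 - 2 a_0 = 0  ->  a_3 = 0
  x^2: 12 a_4 + 3 a_3 - 5 a_2 + 2 a_1 = 0  ->  12 a_4 = -3 a_3 + 5 a_2 - 2 a_1 = 3  ->  a_4 = 1/4
Truncated series: y(x) = 1 + x + x^2 + (1/4) x^4 + O(x^5).

a_0 = 1; a_1 = 1; a_2 = 1; a_3 = 0; a_4 = 1/4


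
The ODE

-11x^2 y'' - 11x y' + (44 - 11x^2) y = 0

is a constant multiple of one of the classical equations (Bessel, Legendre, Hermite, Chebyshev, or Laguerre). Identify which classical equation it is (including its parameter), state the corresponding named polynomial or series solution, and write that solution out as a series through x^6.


All three coefficients share the factor -11; dividing through by -11 gives  x^2 y'' + x y' + (x^2 - 4) y = 0.
This matches the Bessel equation x^2 y'' + x y' + (x^2 - nu^2) y = 0 with nu^2 = 4, so nu = 2; the solution bounded at x = 0 is J_2(x).
Frobenius at x = 0: indicial roots ±nu; for r = nu the recurrence k(k + 2nu) c_k = -c_{k-2} gives the standard series J_nu(x) = sum_{k>=0} (-1)^k / (k! (k+nu)!) (x/2)^(2k+nu). Evaluate the first 3 terms:
  k = 0: (-1)^0 / (0! * 2! * 2^2) x^2 = 1/(1*2*4) x^2 = (1/8) x^2
  k = 1: (-1)^1 / (1! * 3! * 2^4) x^4 = -1/(1*6*16) x^4 = (-1/96) x^4
  k = 2: (-1)^2 / (2! * 4! * 2^6) x^6 = 1/(2*24*64) x^6 = (1/3072) x^6
Hence J_2(x) = x^6/3072 - x^4/96 + x^2/8 + ....

J_2(x); series = x^6/3072 - x^4/96 + x^2/8


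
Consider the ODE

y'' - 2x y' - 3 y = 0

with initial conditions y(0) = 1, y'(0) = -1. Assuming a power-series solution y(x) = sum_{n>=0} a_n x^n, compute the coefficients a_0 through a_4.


Ansatz: y(x) = sum_{n>=0} a_n x^n, so y'(x) = sum_{n>=1} n a_n x^(n-1) and y''(x) = sum_{n>=2} n(n-1) a_n x^(n-2).
Substitute into P(x) y'' + Q(x) y' + R(x) y = 0 with P(x) = 1, Q(x) = -2x, R(x) = -3, and match powers of x.
Initial conditions: a_0 = 1, a_1 = -1.
Setting the coefficient of each power of x to zero and solving order by order (substituting the coefficients already found):
  x^0: 2 a_2 - 3 a_0 = 0  ->  2 a_2 = 3 a_0 = 3  ->  a_2 = 3/2
  x^1: 6 a_3 - 5 a_1 = 0  ->  6 a_3 = 5 a_1 = -5  ->  a_3 = -5/6
  x^2: 12 a_4 - 7 a_2 = 0  ->  12 a_4 = 7 a_2 = 21/2  ->  a_4 = 7/8
Truncated series: y(x) = 1 - x + (3/2) x^2 - (5/6) x^3 + (7/8) x^4 + O(x^5).

a_0 = 1; a_1 = -1; a_2 = 3/2; a_3 = -5/6; a_4 = 7/8


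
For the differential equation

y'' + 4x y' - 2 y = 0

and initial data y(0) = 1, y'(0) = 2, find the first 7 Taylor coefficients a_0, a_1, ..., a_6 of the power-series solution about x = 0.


Ansatz: y(x) = sum_{n>=0} a_n x^n, so y'(x) = sum_{n>=1} n a_n x^(n-1) and y''(x) = sum_{n>=2} n(n-1) a_n x^(n-2).
Substitute into P(x) y'' + Q(x) y' + R(x) y = 0 with P(x) = 1, Q(x) = 4x, R(x) = -2, and match powers of x.
Initial conditions: a_0 = 1, a_1 = 2.
Setting the coefficient of each power of x to zero and solving order by order (substituting the coefficients already found):
  x^0: 2 a_2 - 2 a_0 = 0  ->  2 a_2 = 2 a_0 = 2  ->  a_2 = 1
  x^1: 6 a_3 + 2 a_1 = 0  ->  6 a_3 = -2 a_1 = -4  ->  a_3 = -2/3
  x^2: 12 a_4 + 6 a_2 = 0  ->  12 a_4 = -6 a_2 = -6  ->  a_4 = -1/2
  x^3: 20 a_5 + 10 a_3 = 0  ->  20 a_5 = -10 a_3 = 20/3  ->  a_5 = 1/3
  x^4: 30 a_6 + 14 a_4 = 0  ->  30 a_6 = -14 a_4 = 7  ->  a_6 = 7/30
Truncated series: y(x) = 1 + 2 x + x^2 - (2/3) x^3 - (1/2) x^4 + (1/3) x^5 + (7/30) x^6 + O(x^7).

a_0 = 1; a_1 = 2; a_2 = 1; a_3 = -2/3; a_4 = -1/2; a_5 = 1/3; a_6 = 7/30


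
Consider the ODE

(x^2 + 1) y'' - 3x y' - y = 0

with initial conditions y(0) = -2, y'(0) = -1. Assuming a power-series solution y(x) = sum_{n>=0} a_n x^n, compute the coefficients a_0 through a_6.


Ansatz: y(x) = sum_{n>=0} a_n x^n, so y'(x) = sum_{n>=1} n a_n x^(n-1) and y''(x) = sum_{n>=2} n(n-1) a_n x^(n-2).
Substitute into P(x) y'' + Q(x) y' + R(x) y = 0 with P(x) = x^2 + 1, Q(x) = -3x, R(x) = -1, and match powers of x.
Initial conditions: a_0 = -2, a_1 = -1.
Setting the coefficient of each power of x to zero and solving order by order (substituting the coefficients already found):
  x^0: 2 a_2 - a_0 = 0  ->  2 a_2 = a_0 = -2  ->  a_2 = -1
  x^1: 6 a_3 - 4 a_1 = 0  ->  6 a_3 = 4 a_1 = -4  ->  a_3 = -2/3
  x^2: 12 a_4 - 5 a_2 = 0  ->  12 a_4 = 5 a_2 = -5  ->  a_4 = -5/12
  x^3: 20 a_5 - 4 a_3 = 0  ->  20 a_5 = 4 a_3 = -8/3  ->  a_5 = -2/15
  x^4: 30 a_6 - a_4 = 0  ->  30 a_6 = a_4 = -5/12  ->  a_6 = -1/72
Truncated series: y(x) = -2 - x - x^2 - (2/3) x^3 - (5/12) x^4 - (2/15) x^5 - (1/72) x^6 + O(x^7).

a_0 = -2; a_1 = -1; a_2 = -1; a_3 = -2/3; a_4 = -5/12; a_5 = -2/15; a_6 = -1/72


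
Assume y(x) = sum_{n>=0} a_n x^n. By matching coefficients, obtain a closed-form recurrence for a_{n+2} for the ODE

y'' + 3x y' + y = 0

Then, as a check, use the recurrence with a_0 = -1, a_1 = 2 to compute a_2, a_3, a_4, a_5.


Substitute y = sum_n a_n x^n.
y''(x) has coefficient (n+2)(n+1) a_{n+2} at x^n;
3 x y'(x) has coefficient 3 n a_n at x^n (shift);
y(x) has coefficient 1 a_n at x^n.
Matching x^n: (n+2)(n+1) a_{n+2} + (3n + 1) a_n = 0.
Thus a_{n+2} = (-3n - 1) / ((n+1)(n+2)) * a_n.

Check with a_0 = -1, a_1 = 2 (apply the recurrence for n = 0, 1, 2, 3): a_0 = -1, a_1 = 2, a_2 = 1/2, a_3 = -4/3, a_4 = -7/24, a_5 = 2/3.

a_(n+2) = (-3n - 1) / ((n+1)(n+2)) * a_n; check: a_0 = -1, a_1 = 2, a_2 = 1/2, a_3 = -4/3, a_4 = -7/24, a_5 = 2/3


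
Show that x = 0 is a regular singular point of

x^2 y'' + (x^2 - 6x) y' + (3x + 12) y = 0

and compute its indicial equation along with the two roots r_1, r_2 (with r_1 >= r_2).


Divide by x^2 to reach normal form y'' + P_1(x) y' + P_2(x) y = 0 with P_1(x) = 1 - 6/x and P_2(x) = 3/x + 12/x^2.
x = 0 is a singular point because the y'-coefficient 1 - 6/x has a pole at x = 0 and the y-coefficient 3/x + 12/x^2 has a pole at x = 0.
It is a regular singular point because x P_1(x) = p(x) = x - 6 and x^2 P_2(x) = q(x) = 3x + 12 are polynomials, hence analytic at x = 0.
p(0) = -6,  q(0) = 12.
Indicial equation: r(r-1) + p(0) r + q(0) = 0, i.e. r^2 + (p(0) - 1) r + q(0) = 0, i.e. r^2 - 7 r + 12 = 0.
Discriminant: (-7)^2 - 4(12) = 1, so r = (7 ± 1)/2.
Solving: r_1 = 4, r_2 = 3.

indicial: r^2 - 7 r + 12 = 0; roots r_1 = 4, r_2 = 3


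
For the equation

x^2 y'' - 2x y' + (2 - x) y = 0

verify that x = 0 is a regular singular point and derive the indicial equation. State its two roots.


Divide by x^2 to reach normal form y'' + P_1(x) y' + P_2(x) y = 0 with P_1(x) = -2/x and P_2(x) = -1/x + 2/x^2.
x = 0 is a singular point because the y'-coefficient -2/x has a pole at x = 0 and the y-coefficient -1/x + 2/x^2 has a pole at x = 0.
It is a regular singular point because x P_1(x) = p(x) = -2 and x^2 P_2(x) = q(x) = 2 - x are polynomials, hence analytic at x = 0.
p(0) = -2,  q(0) = 2.
Indicial equation: r(r-1) + p(0) r + q(0) = 0, i.e. r^2 + (p(0) - 1) r + q(0) = 0, i.e. r^2 - 3 r + 2 = 0.
Discriminant: (-3)^2 - 4(2) = 1, so r = (3 ± 1)/2.
Solving: r_1 = 2, r_2 = 1.

indicial: r^2 - 3 r + 2 = 0; roots r_1 = 2, r_2 = 1


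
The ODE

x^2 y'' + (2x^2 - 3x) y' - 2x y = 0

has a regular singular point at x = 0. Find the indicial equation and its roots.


Divide by x^2 to reach normal form y'' + P_1(x) y' + P_2(x) y = 0 with P_1(x) = 2 - 3/x and P_2(x) = -2/x.
x = 0 is a singular point because the y'-coefficient 2 - 3/x has a pole at x = 0 and the y-coefficient -2/x has a pole at x = 0.
It is a regular singular point because x P_1(x) = p(x) = 2x - 3 and x^2 P_2(x) = q(x) = -2x are polynomials, hence analytic at x = 0.
p(0) = -3,  q(0) = 0.
Indicial equation: r(r-1) + p(0) r + q(0) = 0, i.e. r^2 + (p(0) - 1) r + q(0) = 0, i.e. r^2 - 4 r = 0.
Discriminant: (-4)^2 - 4(0) = 16, so r = (4 ± 4)/2.
Solving: r_1 = 4, r_2 = 0.

indicial: r^2 - 4 r = 0; roots r_1 = 4, r_2 = 0


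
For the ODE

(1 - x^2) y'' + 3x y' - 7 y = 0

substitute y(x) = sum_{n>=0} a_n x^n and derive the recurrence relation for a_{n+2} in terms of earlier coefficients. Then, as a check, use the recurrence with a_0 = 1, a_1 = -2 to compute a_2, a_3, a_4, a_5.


Substitute y = sum_n a_n x^n.
(1 - 1 x^2) y'' contributes (n+2)(n+1) a_{n+2} - n(n-1) a_n at x^n.
3 x y'(x) contributes 3 n a_n at x^n.
-7 y(x) contributes -7 a_n at x^n.
Matching x^n: (n+2)(n+1) a_{n+2} + (-n(n-1) + 3 n - 7) a_n = 0.
Thus a_{n+2} = (n(n-1) - 3 n + 7) / ((n+1)(n+2)) * a_n.

Check with a_0 = 1, a_1 = -2 (apply the recurrence for n = 0, 1, 2, 3): a_0 = 1, a_1 = -2, a_2 = 7/2, a_3 = -4/3, a_4 = 7/8, a_5 = -4/15.

a_(n+2) = (n(n-1) - 3 n + 7) / ((n+1)(n+2)) * a_n; check: a_0 = 1, a_1 = -2, a_2 = 7/2, a_3 = -4/3, a_4 = 7/8, a_5 = -4/15


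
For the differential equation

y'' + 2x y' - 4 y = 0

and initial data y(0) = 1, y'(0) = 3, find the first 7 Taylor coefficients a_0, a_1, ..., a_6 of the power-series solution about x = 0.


Ansatz: y(x) = sum_{n>=0} a_n x^n, so y'(x) = sum_{n>=1} n a_n x^(n-1) and y''(x) = sum_{n>=2} n(n-1) a_n x^(n-2).
Substitute into P(x) y'' + Q(x) y' + R(x) y = 0 with P(x) = 1, Q(x) = 2x, R(x) = -4, and match powers of x.
Initial conditions: a_0 = 1, a_1 = 3.
Setting the coefficient of each power of x to zero and solving order by order (substituting the coefficients already found):
  x^0: 2 a_2 - 4 a_0 = 0  ->  2 a_2 = 4 a_0 = 4  ->  a_2 = 2
  x^1: 6 a_3 - 2 a_1 = 0  ->  6 a_3 = 2 a_1 = 6  ->  a_3 = 1
  x^2: 12 a_4 = 0  ->  a_4 = 0
  x^3: 20 a_5 + 2 a_3 = 0  ->  20 a_5 = -2 a_3 = -2  ->  a_5 = -1/10
  x^4: 30 a_6 + 4 a_4 = 0  ->  30 a_6 = -4 a_4 = 0  ->  a_6 = 0
Truncated series: y(x) = 1 + 3 x + 2 x^2 + x^3 - (1/10) x^5 + O(x^7).

a_0 = 1; a_1 = 3; a_2 = 2; a_3 = 1; a_4 = 0; a_5 = -1/10; a_6 = 0


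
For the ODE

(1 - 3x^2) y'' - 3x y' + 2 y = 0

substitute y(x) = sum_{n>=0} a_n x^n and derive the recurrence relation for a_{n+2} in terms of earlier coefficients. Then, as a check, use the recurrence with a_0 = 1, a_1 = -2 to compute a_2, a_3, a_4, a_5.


Substitute y = sum_n a_n x^n.
(1 - 3 x^2) y'' contributes (n+2)(n+1) a_{n+2} - 3 n(n-1) a_n at x^n.
-3 x y'(x) contributes -3 n a_n at x^n.
2 y(x) contributes 2 a_n at x^n.
Matching x^n: (n+2)(n+1) a_{n+2} + (-3 n(n-1) - 3 n + 2) a_n = 0.
Thus a_{n+2} = (3 n(n-1) + 3 n - 2) / ((n+1)(n+2)) * a_n.

Check with a_0 = 1, a_1 = -2 (apply the recurrence for n = 0, 1, 2, 3): a_0 = 1, a_1 = -2, a_2 = -1, a_3 = -1/3, a_4 = -5/6, a_5 = -5/12.

a_(n+2) = (3 n(n-1) + 3 n - 2) / ((n+1)(n+2)) * a_n; check: a_0 = 1, a_1 = -2, a_2 = -1, a_3 = -1/3, a_4 = -5/6, a_5 = -5/12


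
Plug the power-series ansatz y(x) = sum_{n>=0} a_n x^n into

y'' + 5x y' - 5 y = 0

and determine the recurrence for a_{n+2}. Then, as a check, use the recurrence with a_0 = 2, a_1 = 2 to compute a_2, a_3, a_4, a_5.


Substitute y = sum_n a_n x^n.
y''(x) has coefficient (n+2)(n+1) a_{n+2} at x^n;
5 x y'(x) has coefficient 5 n a_n at x^n (shift);
-5 y(x) has coefficient -5 a_n at x^n.
Matching x^n: (n+2)(n+1) a_{n+2} + (5n - 5) a_n = 0.
Thus a_{n+2} = (-5n + 5) / ((n+1)(n+2)) * a_n.

Check with a_0 = 2, a_1 = 2 (apply the recurrence for n = 0, 1, 2, 3): a_0 = 2, a_1 = 2, a_2 = 5, a_3 = 0, a_4 = -25/12, a_5 = 0.

a_(n+2) = (-5n + 5) / ((n+1)(n+2)) * a_n; check: a_0 = 2, a_1 = 2, a_2 = 5, a_3 = 0, a_4 = -25/12, a_5 = 0


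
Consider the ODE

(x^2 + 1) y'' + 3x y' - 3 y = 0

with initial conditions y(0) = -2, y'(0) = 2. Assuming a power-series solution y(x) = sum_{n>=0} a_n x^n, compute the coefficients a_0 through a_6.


Ansatz: y(x) = sum_{n>=0} a_n x^n, so y'(x) = sum_{n>=1} n a_n x^(n-1) and y''(x) = sum_{n>=2} n(n-1) a_n x^(n-2).
Substitute into P(x) y'' + Q(x) y' + R(x) y = 0 with P(x) = x^2 + 1, Q(x) = 3x, R(x) = -3, and match powers of x.
Initial conditions: a_0 = -2, a_1 = 2.
Setting the coefficient of each power of x to zero and solving order by order (substituting the coefficients already found):
  x^0: 2 a_2 - 3 a_0 = 0  ->  2 a_2 = 3 a_0 = -6  ->  a_2 = -3
  x^1: 6 a_3 = 0  ->  a_3 = 0
  x^2: 12 a_4 + 5 a_2 = 0  ->  12 a_4 = -5 a_2 = 15  ->  a_4 = 5/4
  x^3: 20 a_5 + 12 a_3 = 0  ->  20 a_5 = -12 a_3 = 0  ->  a_5 = 0
  x^4: 30 a_6 + 21 a_4 = 0  ->  30 a_6 = -21 a_4 = -105/4  ->  a_6 = -7/8
Truncated series: y(x) = -2 + 2 x - 3 x^2 + (5/4) x^4 - (7/8) x^6 + O(x^7).

a_0 = -2; a_1 = 2; a_2 = -3; a_3 = 0; a_4 = 5/4; a_5 = 0; a_6 = -7/8


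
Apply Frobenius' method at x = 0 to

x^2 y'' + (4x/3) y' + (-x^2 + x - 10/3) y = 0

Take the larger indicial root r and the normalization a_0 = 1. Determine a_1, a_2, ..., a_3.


Write in Frobenius form y'' + (p(x)/x) y' + (q(x)/x^2) y = 0:
  p(x) = 4/3,  q(x) = -x^2 + x - 10/3.
Indicial equation: r(r-1) + (4/3) r + (-10/3) = 0 -> roots r_1 = 5/3, r_2 = -2.
Take r = r_1 = 5/3. Let y(x) = x^r sum_{n>=0} a_n x^n with a_0 = 1.
Substitute y = x^r sum a_n x^n and match x^{r+n}. The recurrence is
  D(n) a_n + 1 a_{n-1} - 1 a_{n-2} = 0,  where D(n) = (r+n)(r+n-1) + (4/3)(r+n) + (-10/3).
  a_n = [-1 a_{n-1} + 1 a_{n-2}] / D(n).
Since the indicial polynomial factors as (r - r_1)(r - r_2), D(n) = (r_1 + n - r_1)(r_1 + n - r_2) = n(n + 11/3).
Evaluating step by step (a_0 = 1):
  n = 1: D(1) = 1(1 + 11/3) = 14/3; numerator = -1(1) = -1; a_1 = (-1)/(14/3) = -3/14
  n = 2: D(2) = 2(2 + 11/3) = 34/3; numerator = -1(-3/14) + 1(1) = 17/14; a_2 = (17/14)/(34/3) = 3/28
  n = 3: D(3) = 3(3 + 11/3) = 20; numerator = -1(3/28) + 1(-3/14) = -9/28; a_3 = (-9/28)/(20) = -9/560

r = 5/3; a_0 = 1; a_1 = -3/14; a_2 = 3/28; a_3 = -9/560
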